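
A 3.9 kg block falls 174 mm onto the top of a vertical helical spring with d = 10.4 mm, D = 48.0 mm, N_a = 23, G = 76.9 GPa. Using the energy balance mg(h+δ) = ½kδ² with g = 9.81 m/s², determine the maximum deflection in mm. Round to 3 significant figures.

k = Gd⁴/(8D³N_a) = (76.9×10³)(10.4⁴)/(8·48.0³·23) = 44.21 N/mm
W = mg = 3.9 × 9.81 = 38.259 N
½kδ² − Wδ − Wh = 0 → δ = (W + √(W² + 2kWh))/k
δ = (38.259 + √(1463.8 + 588615))/44.21 = (38.259 + 768.17)/44.21 = 18.241 mm

18.2 mm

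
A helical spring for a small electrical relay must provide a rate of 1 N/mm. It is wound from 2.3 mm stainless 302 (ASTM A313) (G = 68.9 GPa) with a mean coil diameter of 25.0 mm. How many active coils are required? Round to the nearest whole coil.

15

N_a = Gd⁴/(8D³k) = (68.9×10³ × 2.3⁴)/(8 × 25.0³ × 1)
    = 1.9281e+06 / 125000 = 15.42 → 15 coils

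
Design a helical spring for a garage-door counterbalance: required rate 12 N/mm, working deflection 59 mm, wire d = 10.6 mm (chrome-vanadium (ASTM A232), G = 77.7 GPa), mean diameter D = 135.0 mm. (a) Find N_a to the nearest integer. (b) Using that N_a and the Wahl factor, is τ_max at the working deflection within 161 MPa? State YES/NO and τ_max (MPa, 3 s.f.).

N_a = Gd⁴/(8D³k) = (77.7×10³)(10.6⁴)/(8·135.0³·12) = 4.153 → N_a = 4
Actual rate k = Gd⁴/(8D³·4) = 12.459 N/mm
Working load F = kδ = 12.459·59 = 735.1 N
C = 135.0/10.6 = 12.7358; K_W = (4C−1)/(4C−4)+0.615/C = 1.1122
τ_max = K_W·8FD/(πd³) = 1.1122·212.18 = 235.98 MPa
τ_max > 161 MPa → exceeds allowable

(a) 4 coils; (b) NO, τ_max = 236 MPa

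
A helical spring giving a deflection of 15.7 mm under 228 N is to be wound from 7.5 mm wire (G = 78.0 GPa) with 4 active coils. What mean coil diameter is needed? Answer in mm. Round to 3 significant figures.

81.0 mm

Required rate k = F/δ = 228/15.7 = 14.522 N/mm
D = (Gd⁴/(8N_a·k))^(1/3) = (78.0×10³·7.5⁴/(8·4·14.522))^(1/3)
  = (531073)^(1/3) = 80.9813 mm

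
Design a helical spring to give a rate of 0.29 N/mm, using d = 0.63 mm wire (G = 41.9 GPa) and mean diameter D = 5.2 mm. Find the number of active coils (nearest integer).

20

N_a = Gd⁴/(8D³k) = (41.9×10³ × 0.63⁴)/(8 × 5.2³ × 0.29)
    = 6600.49 / 326.211 = 20.23 → 20 coils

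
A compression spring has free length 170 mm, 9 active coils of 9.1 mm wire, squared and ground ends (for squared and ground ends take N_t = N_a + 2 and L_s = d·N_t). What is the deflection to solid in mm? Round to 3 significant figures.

69.9 mm

N_t = 11; L_s = 9.1·11 = 100.1 mm
δ_solid = L₀ − L_s = 170 − 100.1 = 69.9 mm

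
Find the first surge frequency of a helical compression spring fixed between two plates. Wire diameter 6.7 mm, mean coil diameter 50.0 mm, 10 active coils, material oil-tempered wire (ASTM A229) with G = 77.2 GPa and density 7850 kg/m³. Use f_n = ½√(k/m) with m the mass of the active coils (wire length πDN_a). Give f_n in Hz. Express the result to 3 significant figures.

k = Gd⁴/(8D³N_a) = (77.2×10³)(6.7⁴)/(8·50.0³·10) = 15.557 N/mm = 15557 N/m
Wire length L = πDN_a = π·50.0·10 = 1570.8 mm
m = ρ·(πd²/4)·L = 7850 × 35.257×10⁻⁶ m² × 1.5708 m = 0.43474 kg
f_n = ½√(k/m) = 0.5·√(15557/0.43474) = 0.5·√(35784) = 94.583 Hz

94.6 Hz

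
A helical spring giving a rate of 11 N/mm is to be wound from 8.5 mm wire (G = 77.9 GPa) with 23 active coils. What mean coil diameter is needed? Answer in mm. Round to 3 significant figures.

D = (Gd⁴/(8N_a·k))^(1/3) = (77.9×10³·8.5⁴/(8·23·11))^(1/3)
  = (200911)^(1/3) = 58.5690 mm

58.6 mm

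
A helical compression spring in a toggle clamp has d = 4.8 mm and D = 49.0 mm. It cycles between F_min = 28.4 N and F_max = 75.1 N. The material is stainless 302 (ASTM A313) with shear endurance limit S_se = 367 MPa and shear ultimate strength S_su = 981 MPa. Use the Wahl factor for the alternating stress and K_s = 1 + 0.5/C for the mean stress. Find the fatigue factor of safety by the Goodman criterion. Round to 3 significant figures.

C = D/d = 49.0/4.8 = 10.2083; K_W = (4C−1)/(4C−4)+0.615/C = 1.1417; K_s = 1+0.5/C = 1.0490
F_a = (F_max−F_min)/2 = 23.35 N; F_m = (F_max+F_min)/2 = 51.75 N
τ_a = K_W·8F_aD/(πd³) = 1.1417 × 26.345 = 30.078 MPa
τ_m = K_s·8F_mD/(πd³) = 1.0490 × 58.388 = 61.248 MPa
Goodman: 1/n_f = τ_a/S_se + τ_m/S_su = 30.078/367 + 61.248/981 = 0.08196 + 0.06243 = 0.14439
n_f = 1/0.14439 = 6.926

6.93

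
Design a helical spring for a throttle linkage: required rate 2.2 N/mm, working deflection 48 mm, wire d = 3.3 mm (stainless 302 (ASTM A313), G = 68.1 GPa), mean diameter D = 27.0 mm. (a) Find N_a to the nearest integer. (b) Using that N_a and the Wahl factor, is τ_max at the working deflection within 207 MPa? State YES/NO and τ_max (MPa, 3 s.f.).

(a) 23 coils; (b) NO, τ_max = 242 MPa

N_a = Gd⁴/(8D³k) = (68.1×10³)(3.3⁴)/(8·27.0³·2.2) = 23.31 → N_a = 23
Actual rate k = Gd⁴/(8D³·23) = 2.2299 N/mm
Working load F = kδ = 2.2299·48 = 107.04 N
C = 27.0/3.3 = 8.1818; K_W = (4C−1)/(4C−4)+0.615/C = 1.1796
τ_max = K_W·8FD/(πd³) = 1.1796·204.78 = 241.56 MPa
τ_max > 207 MPa → exceeds allowable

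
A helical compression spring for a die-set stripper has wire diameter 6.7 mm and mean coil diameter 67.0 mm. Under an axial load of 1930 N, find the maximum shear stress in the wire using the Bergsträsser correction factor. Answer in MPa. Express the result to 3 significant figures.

1240 MPa

Spring index C = D/d = 67.0/6.7 = 10.0000
K_B = (4C+2)/(4C−3) = 42.000/37.000 = 1.1351
τ₀ = 8FD/(πd³) = 8·1930·67.0/(π·6.7³) = 1.03448e+06/944.87 = 1094.8 MPa
τ_max = K·τ₀ = 1.1351 × 1094.8 = 1242.8 MPa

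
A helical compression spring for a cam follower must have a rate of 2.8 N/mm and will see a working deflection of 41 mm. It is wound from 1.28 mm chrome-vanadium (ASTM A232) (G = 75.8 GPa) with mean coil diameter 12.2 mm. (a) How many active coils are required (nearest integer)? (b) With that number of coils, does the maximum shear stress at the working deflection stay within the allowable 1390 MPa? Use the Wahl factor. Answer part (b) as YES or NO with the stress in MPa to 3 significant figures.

(a) 5 coils; (b) NO, τ_max = 1960 MPa

N_a = Gd⁴/(8D³k) = (75.8×10³)(1.28⁴)/(8·12.2³·2.8) = 5.002 → N_a = 5
Actual rate k = Gd⁴/(8D³·5) = 2.8014 N/mm
Working load F = kδ = 2.8014·41 = 114.86 N
C = 12.2/1.28 = 9.5312; K_W = (4C−1)/(4C−4)+0.615/C = 1.1524
τ_max = K_W·8FD/(πd³) = 1.1524·1701.5 = 1960.8 MPa
τ_max > 1390 MPa → exceeds allowable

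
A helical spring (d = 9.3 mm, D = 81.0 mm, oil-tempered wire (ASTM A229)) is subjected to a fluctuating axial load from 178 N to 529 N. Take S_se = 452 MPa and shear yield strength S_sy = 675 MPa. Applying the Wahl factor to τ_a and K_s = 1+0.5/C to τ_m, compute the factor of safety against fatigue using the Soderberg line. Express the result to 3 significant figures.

C = D/d = 81.0/9.3 = 8.7097; K_W = (4C−1)/(4C−4)+0.615/C = 1.1679; K_s = 1+0.5/C = 1.0574
F_a = (F_max−F_min)/2 = 175.5 N; F_m = (F_max+F_min)/2 = 353.5 N
τ_a = K_W·8F_aD/(πd³) = 1.1679 × 45.004 = 52.56 MPa
τ_m = K_s·8F_mD/(πd³) = 1.0574 × 90.65 = 95.854 MPa
Soderberg: 1/n_f = τ_a/S_se + τ_m/S_sy = 52.56/452 + 95.854/675 = 0.11628 + 0.14201 = 0.25829
n_f = 1/0.25829 = 3.872

3.87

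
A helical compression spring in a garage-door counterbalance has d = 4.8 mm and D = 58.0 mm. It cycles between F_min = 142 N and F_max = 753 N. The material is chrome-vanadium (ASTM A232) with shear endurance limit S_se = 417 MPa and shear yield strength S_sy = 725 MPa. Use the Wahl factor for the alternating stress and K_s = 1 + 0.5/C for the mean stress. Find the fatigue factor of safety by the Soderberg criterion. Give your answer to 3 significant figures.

0.512

C = D/d = 58.0/4.8 = 12.0833; K_W = (4C−1)/(4C−4)+0.615/C = 1.1186; K_s = 1+0.5/C = 1.0414
F_a = (F_max−F_min)/2 = 305.5 N; F_m = (F_max+F_min)/2 = 447.5 N
τ_a = K_W·8F_aD/(πd³) = 1.1186 × 408 = 456.37 MPa
τ_m = K_s·8F_mD/(πd³) = 1.0414 × 597.64 = 622.37 MPa
Soderberg: 1/n_f = τ_a/S_se + τ_m/S_sy = 456.37/417 + 622.37/725 = 1.09441 + 0.85844 = 1.9528
n_f = 1/1.9528 = 0.5121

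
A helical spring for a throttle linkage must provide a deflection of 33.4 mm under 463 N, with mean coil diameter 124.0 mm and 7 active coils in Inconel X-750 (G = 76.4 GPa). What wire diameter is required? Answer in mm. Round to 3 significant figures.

Required rate k = F/δ = 463/33.4 = 13.862 N/mm
d = (8D³N_a·k / G)^(1/4) = (8·124.0³·7·13.862 / (76.4×10³))^0.25
  = (19373)^0.25 = 11.7977 mm

11.8 mm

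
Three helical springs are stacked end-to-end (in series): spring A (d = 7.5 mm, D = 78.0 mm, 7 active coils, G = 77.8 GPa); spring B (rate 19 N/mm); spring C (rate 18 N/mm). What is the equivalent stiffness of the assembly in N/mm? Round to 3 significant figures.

4.63 N/mm

k_A = Gd⁴/(8D³N_a) = (77.8×10³)(7.5⁴)/(8·78.0³·7) = 9.263 N/mm
Series: 1/k_eq = 1/9.263 + 1/19 + 1/18 = 0.21614; k_eq = 4.6266 N/mm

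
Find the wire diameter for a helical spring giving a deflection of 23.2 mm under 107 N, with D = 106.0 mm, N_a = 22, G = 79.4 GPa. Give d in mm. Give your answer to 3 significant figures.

Required rate k = F/δ = 107/23.2 = 4.6121 N/mm
d = (8D³N_a·k / G)^(1/4) = (8·106.0³·22·4.6121 / (79.4×10³))^0.25
  = (12176)^0.25 = 10.5045 mm

10.5 mm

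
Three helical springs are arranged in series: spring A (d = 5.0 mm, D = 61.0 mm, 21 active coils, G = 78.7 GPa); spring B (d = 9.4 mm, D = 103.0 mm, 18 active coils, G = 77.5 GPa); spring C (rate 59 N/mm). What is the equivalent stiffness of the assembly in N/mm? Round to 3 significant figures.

k_A = Gd⁴/(8D³N_a) = (78.7×10³)(5.0⁴)/(8·61.0³·21) = 1.2899 N/mm
k_B = Gd⁴/(8D³N_a) = (77.5×10³)(9.4⁴)/(8·103.0³·18) = 3.8454 N/mm
Series: 1/k_eq = 1/1.2899 + 1/3.8454 + 1/59 = 1.0523; k_eq = 0.95034 N/mm

0.950 N/mm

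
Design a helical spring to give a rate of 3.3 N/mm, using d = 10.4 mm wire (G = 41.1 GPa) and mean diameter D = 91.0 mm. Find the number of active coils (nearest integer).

N_a = Gd⁴/(8D³k) = (41.1×10³ × 10.4⁴)/(8 × 91.0³ × 3.3)
    = 4.80812e+08 / 1.98943e+07 = 24.17 → 24 coils

24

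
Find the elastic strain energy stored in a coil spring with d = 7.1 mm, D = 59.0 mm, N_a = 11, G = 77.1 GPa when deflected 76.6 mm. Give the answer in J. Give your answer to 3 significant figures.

31.8 J

k = Gd⁴/(8D³N_a) = (77.1×10³)(7.1⁴)/(8·59.0³·11) = 10.84 N/mm
U = ½kδ² = 0.5 × 10.84 × 76.6² = 31804 N·mm = 31.804 J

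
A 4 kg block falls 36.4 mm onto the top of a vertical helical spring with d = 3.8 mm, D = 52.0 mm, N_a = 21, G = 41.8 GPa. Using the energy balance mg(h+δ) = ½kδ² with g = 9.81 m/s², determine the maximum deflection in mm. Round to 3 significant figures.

244 mm

k = Gd⁴/(8D³N_a) = (41.8×10³)(3.8⁴)/(8·52.0³·21) = 0.36897 N/mm
W = mg = 4 × 9.81 = 39.24 N
½kδ² − Wδ − Wh = 0 → δ = (W + √(W² + 2kWh))/k
δ = (39.24 + √(1539.8 + 1054.03))/0.36897 = (39.24 + 50.929)/0.36897 = 244.38 mm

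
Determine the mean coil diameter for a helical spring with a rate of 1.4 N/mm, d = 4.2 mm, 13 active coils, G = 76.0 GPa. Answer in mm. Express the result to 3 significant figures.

D = (Gd⁴/(8N_a·k))^(1/3) = (76.0×10³·4.2⁴/(8·13·1.4))^(1/3)
  = (162424)^(1/3) = 54.5611 mm

54.6 mm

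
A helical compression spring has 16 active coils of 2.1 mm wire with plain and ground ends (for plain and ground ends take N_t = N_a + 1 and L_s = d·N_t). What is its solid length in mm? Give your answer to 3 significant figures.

35.7 mm

plain and ground ends: N_t = N_a + 1 = 16 + 1 = 17
L_s = d·N_t = 2.1 × 17 = 35.7 mm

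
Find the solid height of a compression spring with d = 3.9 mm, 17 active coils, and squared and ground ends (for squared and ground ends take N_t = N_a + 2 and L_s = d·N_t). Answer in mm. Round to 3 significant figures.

squared and ground ends: N_t = N_a + 2 = 17 + 2 = 19
L_s = d·N_t = 3.9 × 19 = 74.1 mm

74.1 mm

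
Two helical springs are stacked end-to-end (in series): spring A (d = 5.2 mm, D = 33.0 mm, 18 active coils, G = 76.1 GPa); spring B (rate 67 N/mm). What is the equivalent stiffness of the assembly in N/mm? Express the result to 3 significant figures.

k_A = Gd⁴/(8D³N_a) = (76.1×10³)(5.2⁴)/(8·33.0³·18) = 10.752 N/mm
Series: 1/k_eq = 1/10.752 + 1/67 = 0.10793; k_eq = 9.2652 N/mm

9.27 N/mm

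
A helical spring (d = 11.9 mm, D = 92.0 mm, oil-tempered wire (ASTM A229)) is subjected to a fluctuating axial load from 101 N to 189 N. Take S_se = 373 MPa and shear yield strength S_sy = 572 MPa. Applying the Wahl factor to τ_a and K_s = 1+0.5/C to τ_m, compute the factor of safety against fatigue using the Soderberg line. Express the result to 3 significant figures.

17.5

C = D/d = 92.0/11.9 = 7.7311; K_W = (4C−1)/(4C−4)+0.615/C = 1.1910; K_s = 1+0.5/C = 1.0647
F_a = (F_max−F_min)/2 = 44 N; F_m = (F_max+F_min)/2 = 145 N
τ_a = K_W·8F_aD/(πd³) = 1.1910 × 6.117 = 7.2852 MPa
τ_m = K_s·8F_mD/(πd³) = 1.0647 × 20.158 = 21.462 MPa
Soderberg: 1/n_f = τ_a/S_se + τ_m/S_sy = 7.2852/373 + 21.462/572 = 0.01953 + 0.03752 = 0.057052
n_f = 1/0.057052 = 17.53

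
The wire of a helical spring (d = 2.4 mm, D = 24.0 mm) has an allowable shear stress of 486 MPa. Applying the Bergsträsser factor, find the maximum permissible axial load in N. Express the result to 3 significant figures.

C = D/d = 24.0/2.4 = 10.0000
K_B = (4C+2)/(4C−3) = 42.000/37.000 = 1.1351
τ_max = K·8FD/(πd³) → F_max = τ_allow·πd³/(8DK)
F_max = 486·π·2.4³/(8·24.0·1.1351) = 21107/217.95 = 96.844 N

96.8 N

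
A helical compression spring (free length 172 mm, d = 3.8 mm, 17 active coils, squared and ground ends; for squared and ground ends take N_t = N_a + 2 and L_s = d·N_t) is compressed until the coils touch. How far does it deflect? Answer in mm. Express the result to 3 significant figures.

N_t = 19; L_s = 3.8·19 = 72.2 mm
δ_solid = L₀ − L_s = 172 − 72.2 = 99.8 mm

99.8 mm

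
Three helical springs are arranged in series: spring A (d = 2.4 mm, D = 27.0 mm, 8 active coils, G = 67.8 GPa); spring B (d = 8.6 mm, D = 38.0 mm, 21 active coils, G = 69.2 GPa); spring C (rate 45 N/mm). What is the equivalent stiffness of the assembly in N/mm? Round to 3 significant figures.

1.65 N/mm

k_A = Gd⁴/(8D³N_a) = (67.8×10³)(2.4⁴)/(8·27.0³·8) = 1.7857 N/mm
k_B = Gd⁴/(8D³N_a) = (69.2×10³)(8.6⁴)/(8·38.0³·21) = 41.062 N/mm
Series: 1/k_eq = 1/1.7857 + 1/41.062 + 1/45 = 0.60659; k_eq = 1.6486 N/mm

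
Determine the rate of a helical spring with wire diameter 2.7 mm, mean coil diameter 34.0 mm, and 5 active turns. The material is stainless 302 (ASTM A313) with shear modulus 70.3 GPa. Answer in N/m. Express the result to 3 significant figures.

k = Gd⁴/(8D³N_a) = (70.3×10³ × 2.7⁴) / (8 × 34.0³ × 5)
  = 3.73603e+06 / 1.57216e+06 = 2.3764 N/mm = 2376.4 N/m

2380 N/m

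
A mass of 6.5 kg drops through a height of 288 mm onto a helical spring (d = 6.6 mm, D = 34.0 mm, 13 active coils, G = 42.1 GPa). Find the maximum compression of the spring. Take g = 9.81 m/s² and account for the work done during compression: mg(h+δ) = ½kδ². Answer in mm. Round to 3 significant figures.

46.7 mm

k = Gd⁴/(8D³N_a) = (42.1×10³)(6.6⁴)/(8·34.0³·13) = 19.543 N/mm
W = mg = 6.5 × 9.81 = 63.765 N
½kδ² − Wδ − Wh = 0 → δ = (W + √(W² + 2kWh))/k
δ = (63.765 + √(4066 + 717782))/19.543 = (63.765 + 849.62)/19.543 = 46.737 mm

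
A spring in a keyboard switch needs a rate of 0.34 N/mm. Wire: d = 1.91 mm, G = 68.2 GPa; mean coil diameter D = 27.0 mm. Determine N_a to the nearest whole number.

N_a = Gd⁴/(8D³k) = (68.2×10³ × 1.91⁴)/(8 × 27.0³ × 0.34)
    = 907649 / 53537.8 = 16.95 → 17 coils

17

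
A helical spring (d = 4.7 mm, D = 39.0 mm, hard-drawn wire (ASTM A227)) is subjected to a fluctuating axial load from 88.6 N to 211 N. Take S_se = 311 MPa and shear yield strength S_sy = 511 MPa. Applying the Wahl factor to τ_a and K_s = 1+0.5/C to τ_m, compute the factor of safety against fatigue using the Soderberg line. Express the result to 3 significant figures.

C = D/d = 39.0/4.7 = 8.2979; K_W = (4C−1)/(4C−4)+0.615/C = 1.1769; K_s = 1+0.5/C = 1.0603
F_a = (F_max−F_min)/2 = 61.2 N; F_m = (F_max+F_min)/2 = 149.8 N
τ_a = K_W·8F_aD/(πd³) = 1.1769 × 58.541 = 68.896 MPa
τ_m = K_s·8F_mD/(πd³) = 1.0603 × 143.29 = 151.93 MPa
Soderberg: 1/n_f = τ_a/S_se + τ_m/S_sy = 68.896/311 + 151.93/511 = 0.22153 + 0.29731 = 0.51884
n_f = 1/0.51884 = 1.927

1.93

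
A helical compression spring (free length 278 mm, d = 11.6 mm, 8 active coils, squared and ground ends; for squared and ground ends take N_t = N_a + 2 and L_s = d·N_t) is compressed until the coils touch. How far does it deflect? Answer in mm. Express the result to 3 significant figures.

162 mm

N_t = 10; L_s = 11.6·10 = 116 mm
δ_solid = L₀ − L_s = 278 − 116 = 162 mm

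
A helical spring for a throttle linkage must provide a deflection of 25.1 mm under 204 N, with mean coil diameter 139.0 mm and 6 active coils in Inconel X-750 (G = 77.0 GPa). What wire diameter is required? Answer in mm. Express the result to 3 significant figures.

Required rate k = F/δ = 204/25.1 = 8.1275 N/mm
d = (8D³N_a·k / G)^(1/4) = (8·139.0³·6·8.1275 / (77.0×10³))^0.25
  = (13607)^0.25 = 10.8004 mm

10.8 mm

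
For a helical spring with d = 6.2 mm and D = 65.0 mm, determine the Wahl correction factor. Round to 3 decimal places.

C = D/d = 65.0/6.2 = 10.4839
K_W = (4C−1)/(4C−4) + 0.615/C = 40.935/37.935 + 0.0587 = 1.1377

1.138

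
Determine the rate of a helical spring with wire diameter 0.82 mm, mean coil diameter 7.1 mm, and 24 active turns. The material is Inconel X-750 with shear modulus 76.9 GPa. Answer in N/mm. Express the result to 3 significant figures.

k = Gd⁴/(8D³N_a) = (76.9×10³ × 0.82⁴) / (8 × 7.1³ × 24)
  = 34768.2 / 68718.9 = 0.50595 N/mm

0.506 N/mm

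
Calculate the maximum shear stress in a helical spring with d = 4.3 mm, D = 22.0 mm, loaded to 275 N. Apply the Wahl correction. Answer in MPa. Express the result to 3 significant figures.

Spring index C = D/d = 22.0/4.3 = 5.1163
K_W = (4C−1)/(4C−4) + 0.615/C = 19.465/16.465 + 0.1202 = 1.3024
τ₀ = 8FD/(πd³) = 8·275·22.0/(π·4.3³) = 48400/249.78 = 193.77 MPa
τ_max = K·τ₀ = 1.3024 × 193.77 = 252.37 MPa

252 MPa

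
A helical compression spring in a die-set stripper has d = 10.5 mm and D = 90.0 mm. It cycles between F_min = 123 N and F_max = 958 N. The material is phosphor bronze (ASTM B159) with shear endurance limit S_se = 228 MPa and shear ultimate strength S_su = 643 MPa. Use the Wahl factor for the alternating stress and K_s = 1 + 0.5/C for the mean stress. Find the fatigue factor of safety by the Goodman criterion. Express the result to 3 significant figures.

1.67

C = D/d = 90.0/10.5 = 8.5714; K_W = (4C−1)/(4C−4)+0.615/C = 1.1708; K_s = 1+0.5/C = 1.0583
F_a = (F_max−F_min)/2 = 417.5 N; F_m = (F_max+F_min)/2 = 540.5 N
τ_a = K_W·8F_aD/(πd³) = 1.1708 × 82.655 = 96.773 MPa
τ_m = K_s·8F_mD/(πd³) = 1.0583 × 107.01 = 113.25 MPa
Goodman: 1/n_f = τ_a/S_se + τ_m/S_su = 96.773/228 + 113.25/643 = 0.42445 + 0.17613 = 0.60057
n_f = 1/0.60057 = 1.665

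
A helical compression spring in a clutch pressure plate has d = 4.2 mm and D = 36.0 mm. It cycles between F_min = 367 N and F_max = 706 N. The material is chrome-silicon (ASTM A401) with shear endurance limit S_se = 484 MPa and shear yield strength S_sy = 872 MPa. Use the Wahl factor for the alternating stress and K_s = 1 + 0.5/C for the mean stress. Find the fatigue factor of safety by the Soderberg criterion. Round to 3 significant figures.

C = D/d = 36.0/4.2 = 8.5714; K_W = (4C−1)/(4C−4)+0.615/C = 1.1708; K_s = 1+0.5/C = 1.0583
F_a = (F_max−F_min)/2 = 169.5 N; F_m = (F_max+F_min)/2 = 536.5 N
τ_a = K_W·8F_aD/(πd³) = 1.1708 × 209.73 = 245.56 MPa
τ_m = K_s·8F_mD/(πd³) = 1.0583 × 663.84 = 702.57 MPa
Soderberg: 1/n_f = τ_a/S_se + τ_m/S_sy = 245.56/484 + 702.57/872 = 0.50735 + 0.80569 = 1.313
n_f = 1/1.313 = 0.7616

0.762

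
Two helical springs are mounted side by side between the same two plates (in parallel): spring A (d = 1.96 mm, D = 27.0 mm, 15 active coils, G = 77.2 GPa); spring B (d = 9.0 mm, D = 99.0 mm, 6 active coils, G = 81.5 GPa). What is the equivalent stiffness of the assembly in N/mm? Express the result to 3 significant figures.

12.0 N/mm

k_A = Gd⁴/(8D³N_a) = (77.2×10³)(1.96⁴)/(8·27.0³·15) = 0.48236 N/mm
k_B = Gd⁴/(8D³N_a) = (81.5×10³)(9.0⁴)/(8·99.0³·6) = 11.481 N/mm
Parallel: k_eq = 0.48236 + 11.481 = 11.963 N/mm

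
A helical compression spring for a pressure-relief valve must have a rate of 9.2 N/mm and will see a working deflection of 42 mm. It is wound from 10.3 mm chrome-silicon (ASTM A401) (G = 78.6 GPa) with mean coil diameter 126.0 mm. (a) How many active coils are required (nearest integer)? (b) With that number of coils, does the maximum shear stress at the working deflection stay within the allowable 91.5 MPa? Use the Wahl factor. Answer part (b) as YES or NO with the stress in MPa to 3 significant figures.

(a) 6 coils; (b) NO, τ_max = 127 MPa

N_a = Gd⁴/(8D³k) = (78.6×10³)(10.3⁴)/(8·126.0³·9.2) = 6.009 → N_a = 6
Actual rate k = Gd⁴/(8D³·6) = 9.2134 N/mm
Working load F = kδ = 9.2134·42 = 386.96 N
C = 126.0/10.3 = 12.2330; K_W = (4C−1)/(4C−4)+0.615/C = 1.1170
τ_max = K_W·8FD/(πd³) = 1.1170·113.62 = 126.92 MPa
τ_max > 91.5 MPa → exceeds allowable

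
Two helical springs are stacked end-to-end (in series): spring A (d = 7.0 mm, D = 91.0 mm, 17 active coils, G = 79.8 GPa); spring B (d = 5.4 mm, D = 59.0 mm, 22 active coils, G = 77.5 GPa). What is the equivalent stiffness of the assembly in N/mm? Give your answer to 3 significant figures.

k_A = Gd⁴/(8D³N_a) = (79.8×10³)(7.0⁴)/(8·91.0³·17) = 1.8695 N/mm
k_B = Gd⁴/(8D³N_a) = (77.5×10³)(5.4⁴)/(8·59.0³·22) = 1.8231 N/mm
Series: 1/k_eq = 1/1.8695 + 1/1.8231 = 1.0834; k_eq = 0.92301 N/mm

0.923 N/mm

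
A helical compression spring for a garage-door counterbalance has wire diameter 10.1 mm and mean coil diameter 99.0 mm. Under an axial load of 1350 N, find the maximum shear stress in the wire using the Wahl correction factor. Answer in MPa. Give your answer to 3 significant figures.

379 MPa

Spring index C = D/d = 99.0/10.1 = 9.8020
K_W = (4C−1)/(4C−4) + 0.615/C = 38.208/35.208 + 0.0627 = 1.1480
τ₀ = 8FD/(πd³) = 8·1350·99.0/(π·10.1³) = 1.0692e+06/3236.8 = 330.33 MPa
τ_max = K·τ₀ = 1.1480 × 330.33 = 379.2 MPa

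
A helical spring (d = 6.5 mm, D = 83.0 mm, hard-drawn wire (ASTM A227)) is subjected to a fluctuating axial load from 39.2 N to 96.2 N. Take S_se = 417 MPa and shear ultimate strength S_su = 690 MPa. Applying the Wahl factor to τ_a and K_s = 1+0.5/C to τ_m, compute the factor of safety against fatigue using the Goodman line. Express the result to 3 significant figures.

7.30

C = D/d = 83.0/6.5 = 12.7692; K_W = (4C−1)/(4C−4)+0.615/C = 1.1119; K_s = 1+0.5/C = 1.0392
F_a = (F_max−F_min)/2 = 28.5 N; F_m = (F_max+F_min)/2 = 67.7 N
τ_a = K_W·8F_aD/(πd³) = 1.1119 × 21.934 = 24.388 MPa
τ_m = K_s·8F_mD/(πd³) = 1.0392 × 52.103 = 54.144 MPa
Goodman: 1/n_f = τ_a/S_se + τ_m/S_su = 24.388/417 + 54.144/690 = 0.05849 + 0.07847 = 0.13695
n_f = 1/0.13695 = 7.302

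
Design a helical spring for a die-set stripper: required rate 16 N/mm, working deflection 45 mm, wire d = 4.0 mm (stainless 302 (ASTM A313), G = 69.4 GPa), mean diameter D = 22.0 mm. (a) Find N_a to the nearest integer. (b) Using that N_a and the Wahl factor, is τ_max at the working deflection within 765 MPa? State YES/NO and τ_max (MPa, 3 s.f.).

(a) 13 coils; (b) NO, τ_max = 808 MPa

N_a = Gd⁴/(8D³k) = (69.4×10³)(4.0⁴)/(8·22.0³·16) = 13.04 → N_a = 13
Actual rate k = Gd⁴/(8D³·13) = 16.043 N/mm
Working load F = kδ = 16.043·45 = 721.96 N
C = 22.0/4.0 = 5.5000; K_W = (4C−1)/(4C−4)+0.615/C = 1.2785
τ_max = K_W·8FD/(πd³) = 1.2785·631.97 = 807.96 MPa
τ_max > 765 MPa → exceeds allowable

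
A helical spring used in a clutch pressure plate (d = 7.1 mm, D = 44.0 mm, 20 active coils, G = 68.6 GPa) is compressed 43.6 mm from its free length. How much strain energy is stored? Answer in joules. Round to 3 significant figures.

12.2 J

k = Gd⁴/(8D³N_a) = (68.6×10³)(7.1⁴)/(8·44.0³·20) = 12.79 N/mm
U = ½kδ² = 0.5 × 12.79 × 43.6² = 12157 N·mm = 12.157 J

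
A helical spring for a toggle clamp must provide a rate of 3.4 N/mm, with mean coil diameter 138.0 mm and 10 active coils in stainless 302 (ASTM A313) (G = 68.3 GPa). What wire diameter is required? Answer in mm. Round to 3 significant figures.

d = (8D³N_a·k / G)^(1/4) = (8·138.0³·10·3.4 / (68.3×10³))^0.25
  = (10466)^0.25 = 10.1145 mm

10.1 mm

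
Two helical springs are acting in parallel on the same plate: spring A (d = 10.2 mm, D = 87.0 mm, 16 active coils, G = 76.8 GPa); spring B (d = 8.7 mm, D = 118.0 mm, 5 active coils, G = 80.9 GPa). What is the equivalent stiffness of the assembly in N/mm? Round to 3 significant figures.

k_A = Gd⁴/(8D³N_a) = (76.8×10³)(10.2⁴)/(8·87.0³·16) = 9.8627 N/mm
k_B = Gd⁴/(8D³N_a) = (80.9×10³)(8.7⁴)/(8·118.0³·5) = 7.0521 N/mm
Parallel: k_eq = 9.8627 + 7.0521 = 16.915 N/mm

16.9 N/mm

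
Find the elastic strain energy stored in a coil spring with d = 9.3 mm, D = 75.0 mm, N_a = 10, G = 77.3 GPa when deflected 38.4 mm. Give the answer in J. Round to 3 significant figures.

12.6 J

k = Gd⁴/(8D³N_a) = (77.3×10³)(9.3⁴)/(8·75.0³·10) = 17.133 N/mm
U = ½kδ² = 0.5 × 17.133 × 38.4² = 12632 N·mm = 12.632 J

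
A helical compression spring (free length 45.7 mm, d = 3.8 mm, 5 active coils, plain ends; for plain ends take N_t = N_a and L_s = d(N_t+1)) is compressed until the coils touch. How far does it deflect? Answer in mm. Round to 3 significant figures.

22.9 mm

N_t = 5; L_s = 3.8·6 = 22.8 mm
δ_solid = L₀ − L_s = 45.7 − 22.8 = 22.9 mm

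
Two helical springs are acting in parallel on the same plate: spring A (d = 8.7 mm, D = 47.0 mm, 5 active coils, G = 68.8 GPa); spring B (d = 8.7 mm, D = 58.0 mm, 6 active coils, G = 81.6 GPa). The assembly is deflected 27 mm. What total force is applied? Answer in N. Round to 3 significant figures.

k_A = Gd⁴/(8D³N_a) = (68.8×10³)(8.7⁴)/(8·47.0³·5) = 94.91 N/mm
k_B = Gd⁴/(8D³N_a) = (81.6×10³)(8.7⁴)/(8·58.0³·6) = 49.916 N/mm
Parallel: k_eq = 94.91 + 49.916 = 144.83 N/mm
F = k_eq·δ = 144.83·27 = 3910.3 N

3910 N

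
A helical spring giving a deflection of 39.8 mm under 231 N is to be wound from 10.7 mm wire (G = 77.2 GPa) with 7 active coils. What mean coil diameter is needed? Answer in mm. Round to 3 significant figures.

146 mm

Required rate k = F/δ = 231/39.8 = 5.804 N/mm
D = (Gd⁴/(8N_a·k))^(1/3) = (77.2×10³·10.7⁴/(8·7·5.804))^(1/3)
  = (3.1134e+06)^(1/3) = 146.0198 mm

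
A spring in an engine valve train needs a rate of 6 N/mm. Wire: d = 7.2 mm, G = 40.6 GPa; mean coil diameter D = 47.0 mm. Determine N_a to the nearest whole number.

22

N_a = Gd⁴/(8D³k) = (40.6×10³ × 7.2⁴)/(8 × 47.0³ × 6)
    = 1.09108e+08 / 4.9835e+06 = 21.89 → 22 coils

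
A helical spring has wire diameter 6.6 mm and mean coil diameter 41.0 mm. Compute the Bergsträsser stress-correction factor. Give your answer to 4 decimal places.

C = D/d = 41.0/6.6 = 6.2121
K_B = (4C+2)/(4C−3) = 26.848/21.848 = 1.2288

1.2288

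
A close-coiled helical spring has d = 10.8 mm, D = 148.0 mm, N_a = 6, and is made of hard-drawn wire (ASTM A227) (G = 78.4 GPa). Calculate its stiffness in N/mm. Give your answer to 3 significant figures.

k = Gd⁴/(8D³N_a) = (78.4×10³ × 10.8⁴) / (8 × 148.0³ × 6)
  = 1.06662e+09 / 1.55606e+08 = 6.8546 N/mm

6.85 N/mm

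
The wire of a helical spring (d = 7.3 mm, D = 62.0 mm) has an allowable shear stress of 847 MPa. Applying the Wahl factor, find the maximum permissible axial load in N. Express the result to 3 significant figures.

C = D/d = 62.0/7.3 = 8.4932
K_W = (4C−1)/(4C−4) + 0.615/C = 32.973/29.973 + 0.0724 = 1.1725
τ_max = K·8FD/(πd³) → F_max = τ_allow·πd³/(8DK)
F_max = 847·π·7.3³/(8·62.0·1.1725) = 1.0351e+06/581.56 = 1779.9 N

1780 N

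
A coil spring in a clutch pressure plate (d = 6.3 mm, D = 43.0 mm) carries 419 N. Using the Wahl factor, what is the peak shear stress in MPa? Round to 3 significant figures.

224 MPa

Spring index C = D/d = 43.0/6.3 = 6.8254
K_W = (4C−1)/(4C−4) + 0.615/C = 26.302/23.302 + 0.0901 = 1.2189
τ₀ = 8FD/(πd³) = 8·419·43.0/(π·6.3³) = 144136/785.55 = 183.49 MPa
τ_max = K·τ₀ = 1.2189 × 183.49 = 223.64 MPa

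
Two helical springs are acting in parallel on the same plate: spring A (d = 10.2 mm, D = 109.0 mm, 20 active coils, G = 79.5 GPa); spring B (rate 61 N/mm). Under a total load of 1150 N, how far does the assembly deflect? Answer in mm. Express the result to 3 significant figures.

k_A = Gd⁴/(8D³N_a) = (79.5×10³)(10.2⁴)/(8·109.0³·20) = 4.1531 N/mm
Parallel: k_eq = 4.1531 + 61 = 65.153 N/mm
δ = F/k_eq = 1150/65.153 = 17.651 mm

17.7 mm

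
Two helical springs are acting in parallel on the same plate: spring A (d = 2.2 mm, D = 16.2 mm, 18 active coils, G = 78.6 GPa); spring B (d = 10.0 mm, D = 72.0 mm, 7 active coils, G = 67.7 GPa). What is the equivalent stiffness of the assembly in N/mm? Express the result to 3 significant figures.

k_A = Gd⁴/(8D³N_a) = (78.6×10³)(2.2⁴)/(8·16.2³·18) = 3.0075 N/mm
k_B = Gd⁴/(8D³N_a) = (67.7×10³)(10.0⁴)/(8·72.0³·7) = 32.389 N/mm
Parallel: k_eq = 3.0075 + 32.389 = 35.397 N/mm

35.4 N/mm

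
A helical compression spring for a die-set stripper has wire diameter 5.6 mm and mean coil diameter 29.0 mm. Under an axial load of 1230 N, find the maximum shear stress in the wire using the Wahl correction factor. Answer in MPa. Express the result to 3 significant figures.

671 MPa

Spring index C = D/d = 29.0/5.6 = 5.1786
K_W = (4C−1)/(4C−4) + 0.615/C = 19.714/16.714 + 0.1188 = 1.2982
τ₀ = 8FD/(πd³) = 8·1230·29.0/(π·5.6³) = 285360/551.71 = 517.22 MPa
τ_max = K·τ₀ = 1.2982 × 517.22 = 671.48 MPa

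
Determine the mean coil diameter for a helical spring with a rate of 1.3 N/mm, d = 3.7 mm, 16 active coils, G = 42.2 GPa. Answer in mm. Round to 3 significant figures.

36.2 mm

D = (Gd⁴/(8N_a·k))^(1/3) = (42.2×10³·3.7⁴/(8·16·1.3))^(1/3)
  = (47529.8)^(1/3) = 36.2234 mm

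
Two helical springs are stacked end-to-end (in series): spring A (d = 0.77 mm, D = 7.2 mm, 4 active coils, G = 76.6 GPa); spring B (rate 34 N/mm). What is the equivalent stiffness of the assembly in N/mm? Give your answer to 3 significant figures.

k_A = Gd⁴/(8D³N_a) = (76.6×10³)(0.77⁴)/(8·7.2³·4) = 2.2545 N/mm
Series: 1/k_eq = 1/2.2545 + 1/34 = 0.47298; k_eq = 2.1143 N/mm

2.11 N/mm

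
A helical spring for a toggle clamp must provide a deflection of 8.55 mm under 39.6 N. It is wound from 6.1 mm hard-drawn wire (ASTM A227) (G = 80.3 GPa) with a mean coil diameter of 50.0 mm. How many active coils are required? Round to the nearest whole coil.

Required rate k = F/δ = 39.6/8.55 = 4.6316 N/mm
N_a = Gd⁴/(8D³k) = (80.3×10³ × 6.1⁴)/(8 × 50.0³ × 4.6316)
    = 1.11182e+08 / 4.63158e+06 = 24.01 → 24 coils

24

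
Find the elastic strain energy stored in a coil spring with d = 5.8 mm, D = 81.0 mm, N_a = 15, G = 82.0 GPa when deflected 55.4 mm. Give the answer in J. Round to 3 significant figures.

2.23 J

k = Gd⁴/(8D³N_a) = (82.0×10³)(5.8⁴)/(8·81.0³·15) = 1.4551 N/mm
U = ½kδ² = 0.5 × 1.4551 × 55.4² = 2233 N·mm = 2.233 J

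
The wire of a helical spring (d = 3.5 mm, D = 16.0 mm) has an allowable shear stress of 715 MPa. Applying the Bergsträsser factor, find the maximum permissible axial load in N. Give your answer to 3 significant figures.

567 N

C = D/d = 16.0/3.5 = 4.5714
K_B = (4C+2)/(4C−3) = 20.286/15.286 = 1.3271
τ_max = K·8FD/(πd³) → F_max = τ_allow·πd³/(8DK)
F_max = 715·π·3.5³/(8·16.0·1.3271) = 96307/169.87 = 566.95 N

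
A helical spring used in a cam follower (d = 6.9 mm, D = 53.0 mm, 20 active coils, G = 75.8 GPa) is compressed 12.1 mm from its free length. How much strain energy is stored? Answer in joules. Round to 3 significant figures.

k = Gd⁴/(8D³N_a) = (75.8×10³)(6.9⁴)/(8·53.0³·20) = 7.213 N/mm
U = ½kδ² = 0.5 × 7.213 × 12.1² = 528.03 N·mm = 0.52803 J

0.528 J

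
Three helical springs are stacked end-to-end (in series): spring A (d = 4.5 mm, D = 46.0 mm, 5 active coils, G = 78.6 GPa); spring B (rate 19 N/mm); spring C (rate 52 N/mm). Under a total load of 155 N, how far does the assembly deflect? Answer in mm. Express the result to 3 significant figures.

k_A = Gd⁴/(8D³N_a) = (78.6×10³)(4.5⁴)/(8·46.0³·5) = 8.2783 N/mm
Series: 1/k_eq = 1/8.2783 + 1/19 + 1/52 = 0.19266; k_eq = 5.1905 N/mm
δ = F/k_eq = 155/5.1905 = 29.862 mm

29.9 mm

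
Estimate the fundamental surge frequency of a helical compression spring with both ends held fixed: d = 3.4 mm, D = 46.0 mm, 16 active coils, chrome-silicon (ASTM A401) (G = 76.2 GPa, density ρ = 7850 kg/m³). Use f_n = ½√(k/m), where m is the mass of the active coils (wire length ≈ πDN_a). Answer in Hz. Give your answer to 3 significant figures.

35.2 Hz

k = Gd⁴/(8D³N_a) = (76.2×10³)(3.4⁴)/(8·46.0³·16) = 0.81731 N/mm = 817.31 N/m
Wire length L = πDN_a = π·46.0·16 = 2312.2 mm
m = ρ·(πd²/4)·L = 7850 × 9.0792×10⁻⁶ m² × 2.3122 m = 0.1648 kg
f_n = ½√(k/m) = 0.5·√(817.31/0.1648) = 0.5·√(4959.5) = 35.212 Hz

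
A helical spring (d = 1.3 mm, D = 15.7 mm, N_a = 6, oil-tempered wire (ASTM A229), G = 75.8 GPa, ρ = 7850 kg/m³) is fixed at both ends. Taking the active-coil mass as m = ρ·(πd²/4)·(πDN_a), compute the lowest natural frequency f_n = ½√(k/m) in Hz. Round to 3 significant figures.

k = Gd⁴/(8D³N_a) = (75.8×10³)(1.3⁴)/(8·15.7³·6) = 1.1655 N/mm = 1165.5 N/m
Wire length L = πDN_a = π·15.7·6 = 295.94 mm
m = ρ·(πd²/4)·L = 7850 × 1.3273×10⁻⁶ m² × 0.29594 m = 0.0030835 kg
f_n = ½√(k/m) = 0.5·√(1165.5/0.0030835) = 0.5·√(3.7797e+05) = 307.4 Hz

307 Hz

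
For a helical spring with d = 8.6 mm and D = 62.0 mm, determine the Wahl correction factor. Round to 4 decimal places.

C = D/d = 62.0/8.6 = 7.2093
K_W = (4C−1)/(4C−4) + 0.615/C = 27.837/24.837 + 0.0853 = 1.2061

1.2061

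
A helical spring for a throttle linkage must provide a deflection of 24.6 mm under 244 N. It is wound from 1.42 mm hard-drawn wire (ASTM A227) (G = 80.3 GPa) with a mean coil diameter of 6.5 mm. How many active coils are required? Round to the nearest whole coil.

Required rate k = F/δ = 244/24.6 = 9.9187 N/mm
N_a = Gd⁴/(8D³k) = (80.3×10³ × 1.42⁴)/(8 × 6.5³ × 9.9187)
    = 326489 / 21791.4 = 14.98 → 15 coils

15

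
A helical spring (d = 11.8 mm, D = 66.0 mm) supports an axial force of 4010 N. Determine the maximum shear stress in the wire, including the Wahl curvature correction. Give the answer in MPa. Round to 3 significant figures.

522 MPa

Spring index C = D/d = 66.0/11.8 = 5.5932
K_W = (4C−1)/(4C−4) + 0.615/C = 21.373/18.373 + 0.1100 = 1.2732
τ₀ = 8FD/(πd³) = 8·4010·66.0/(π·11.8³) = 2.11728e+06/5161.7 = 410.19 MPa
τ_max = K·τ₀ = 1.2732 × 410.19 = 522.27 MPa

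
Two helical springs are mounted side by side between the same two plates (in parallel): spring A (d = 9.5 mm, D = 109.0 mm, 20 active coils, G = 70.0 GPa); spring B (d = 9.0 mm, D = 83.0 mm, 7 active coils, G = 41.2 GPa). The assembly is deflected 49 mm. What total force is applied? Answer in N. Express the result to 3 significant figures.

548 N

k_A = Gd⁴/(8D³N_a) = (70.0×10³)(9.5⁴)/(8·109.0³·20) = 2.7516 N/mm
k_B = Gd⁴/(8D³N_a) = (41.2×10³)(9.0⁴)/(8·83.0³·7) = 8.442 N/mm
Parallel: k_eq = 2.7516 + 8.442 = 11.194 N/mm
F = k_eq·δ = 11.194·49 = 548.49 N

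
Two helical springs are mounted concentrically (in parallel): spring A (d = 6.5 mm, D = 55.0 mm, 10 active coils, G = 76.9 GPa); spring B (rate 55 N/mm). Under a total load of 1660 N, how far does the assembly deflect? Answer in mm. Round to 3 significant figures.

k_A = Gd⁴/(8D³N_a) = (76.9×10³)(6.5⁴)/(8·55.0³·10) = 10.313 N/mm
Parallel: k_eq = 10.313 + 55 = 65.313 N/mm
δ = F/k_eq = 1660/65.313 = 25.416 mm

25.4 mm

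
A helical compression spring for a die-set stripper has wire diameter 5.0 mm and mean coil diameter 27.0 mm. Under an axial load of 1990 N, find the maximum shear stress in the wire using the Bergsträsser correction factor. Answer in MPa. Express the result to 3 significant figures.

1390 MPa

Spring index C = D/d = 27.0/5.0 = 5.4000
K_B = (4C+2)/(4C−3) = 23.600/18.600 = 1.2688
τ₀ = 8FD/(πd³) = 8·1990·27.0/(π·5.0³) = 429840/392.7 = 1094.6 MPa
τ_max = K·τ₀ = 1.2688 × 1094.6 = 1388.8 MPa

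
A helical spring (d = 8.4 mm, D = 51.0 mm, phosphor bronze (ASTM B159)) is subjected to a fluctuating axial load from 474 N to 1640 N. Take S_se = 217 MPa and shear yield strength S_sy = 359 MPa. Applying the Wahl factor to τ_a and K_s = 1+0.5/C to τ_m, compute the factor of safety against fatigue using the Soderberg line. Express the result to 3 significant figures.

C = D/d = 51.0/8.4 = 6.0714; K_W = (4C−1)/(4C−4)+0.615/C = 1.2492; K_s = 1+0.5/C = 1.0824
F_a = (F_max−F_min)/2 = 583 N; F_m = (F_max+F_min)/2 = 1057 N
τ_a = K_W·8F_aD/(πd³) = 1.2492 × 127.74 = 159.58 MPa
τ_m = K_s·8F_mD/(πd³) = 1.0824 × 231.6 = 250.68 MPa
Soderberg: 1/n_f = τ_a/S_se + τ_m/S_sy = 159.58/217 + 250.68/359 = 0.73537 + 0.69827 = 1.4336
n_f = 1/1.4336 = 0.6975

0.698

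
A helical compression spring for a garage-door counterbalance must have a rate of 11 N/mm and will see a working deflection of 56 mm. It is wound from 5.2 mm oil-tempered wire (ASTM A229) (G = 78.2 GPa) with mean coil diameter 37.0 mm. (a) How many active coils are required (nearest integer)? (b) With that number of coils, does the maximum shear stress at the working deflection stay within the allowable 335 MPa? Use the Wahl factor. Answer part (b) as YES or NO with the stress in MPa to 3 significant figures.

(a) 13 coils; (b) NO, τ_max = 492 MPa

N_a = Gd⁴/(8D³k) = (78.2×10³)(5.2⁴)/(8·37.0³·11) = 12.83 → N_a = 13
Actual rate k = Gd⁴/(8D³·13) = 10.854 N/mm
Working load F = kδ = 10.854·56 = 607.81 N
C = 37.0/5.2 = 7.1154; K_W = (4C−1)/(4C−4)+0.615/C = 1.2091
τ_max = K_W·8FD/(πd³) = 1.2091·407.29 = 492.44 MPa
τ_max > 335 MPa → exceeds allowable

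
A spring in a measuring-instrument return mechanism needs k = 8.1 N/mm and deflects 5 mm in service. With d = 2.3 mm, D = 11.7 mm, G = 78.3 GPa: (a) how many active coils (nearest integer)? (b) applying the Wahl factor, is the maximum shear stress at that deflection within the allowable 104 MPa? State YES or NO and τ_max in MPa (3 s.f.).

(a) 21 coils; (b) NO, τ_max = 130 MPa

N_a = Gd⁴/(8D³k) = (78.3×10³)(2.3⁴)/(8·11.7³·8.1) = 21.11 → N_a = 21
Actual rate k = Gd⁴/(8D³·21) = 8.1434 N/mm
Working load F = kδ = 8.1434·5 = 40.717 N
C = 11.7/2.3 = 5.0870; K_W = (4C−1)/(4C−4)+0.615/C = 1.3044
τ_max = K_W·8FD/(πd³) = 1.3044·99.705 = 130.06 MPa
τ_max > 104 MPa → exceeds allowable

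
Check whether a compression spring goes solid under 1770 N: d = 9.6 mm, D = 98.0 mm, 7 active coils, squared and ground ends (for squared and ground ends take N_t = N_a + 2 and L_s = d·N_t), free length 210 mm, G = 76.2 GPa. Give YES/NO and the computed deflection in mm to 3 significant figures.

YES, δ = 144 mm

k = Gd⁴/(8D³N_a) = (76.2×10³)(9.6⁴)/(8·98.0³·7) = 12.279 N/mm
N_t = 9; L_s = 9.6·9 = 86.4 mm; δ_solid = L₀ − L_s = 210 − 86.4 = 123.6 mm
δ = F/k = 1770/12.279 = 144.15 mm
δ ≥ δ_solid → spring goes solid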